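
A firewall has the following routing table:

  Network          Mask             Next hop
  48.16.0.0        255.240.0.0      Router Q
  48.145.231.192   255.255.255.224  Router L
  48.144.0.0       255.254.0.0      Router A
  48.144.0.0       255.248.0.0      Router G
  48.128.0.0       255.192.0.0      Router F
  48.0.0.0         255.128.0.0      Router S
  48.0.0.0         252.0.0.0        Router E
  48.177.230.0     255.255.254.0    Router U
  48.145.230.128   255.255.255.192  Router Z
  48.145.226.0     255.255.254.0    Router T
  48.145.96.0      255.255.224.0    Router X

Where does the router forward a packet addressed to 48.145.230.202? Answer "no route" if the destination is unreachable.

Routes whose prefix contains 48.145.230.202:
  48.0.0.0/6 (48.0.0.0 - 51.255.255.255) -> Router E
  48.128.0.0/10 (48.128.0.0 - 48.191.255.255) -> Router F
  48.144.0.0/13 (48.144.0.0 - 48.151.255.255) -> Router G
  48.144.0.0/15 (48.144.0.0 - 48.145.255.255) -> Router A
More-specific entries that do NOT match:
  48.145.231.192/27 (48.145.231.192 - 48.145.231.223) does not contain 48.145.230.202
  48.145.230.128/26 (48.145.230.128 - 48.145.230.191) does not contain 48.145.230.202
  48.177.230.0/23 (48.177.230.0 - 48.177.231.255) does not contain 48.145.230.202
  48.145.226.0/23 (48.145.226.0 - 48.145.227.255) does not contain 48.145.230.202
  48.145.96.0/19 (48.145.96.0 - 48.145.127.255) does not contain 48.145.230.202
Longest matching prefix is /15 -> next hop Router A.

Router A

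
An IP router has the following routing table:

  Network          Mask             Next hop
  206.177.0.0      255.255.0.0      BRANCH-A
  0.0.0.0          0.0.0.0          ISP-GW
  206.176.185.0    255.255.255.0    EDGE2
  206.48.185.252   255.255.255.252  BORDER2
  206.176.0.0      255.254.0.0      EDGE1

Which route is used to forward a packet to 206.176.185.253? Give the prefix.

206.176.185.0/24

Entries matching 206.176.185.253:
  0.0.0.0/0 (default, matches everything)
  206.176.0.0/15 (206.176.0.0 - 206.177.255.255)
  206.176.185.0/24 (206.176.185.0 - 206.176.185.255)
Most specific is 206.176.185.0/24.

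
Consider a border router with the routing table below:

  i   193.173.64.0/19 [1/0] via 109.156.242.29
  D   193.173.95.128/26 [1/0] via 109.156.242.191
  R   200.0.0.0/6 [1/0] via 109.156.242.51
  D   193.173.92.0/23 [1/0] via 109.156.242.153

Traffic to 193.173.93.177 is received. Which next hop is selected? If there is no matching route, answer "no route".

Routes whose prefix contains 193.173.93.177:
  193.173.64.0/19 (193.173.64.0 - 193.173.95.255) -> 109.156.242.29
  193.173.92.0/23 (193.173.92.0 - 193.173.93.255) -> 109.156.242.153
More-specific entries that do NOT match:
  193.173.95.128/26 (193.173.95.128 - 193.173.95.191) does not contain 193.173.93.177
Longest matching prefix is /23 -> next hop 109.156.242.153.

109.156.242.153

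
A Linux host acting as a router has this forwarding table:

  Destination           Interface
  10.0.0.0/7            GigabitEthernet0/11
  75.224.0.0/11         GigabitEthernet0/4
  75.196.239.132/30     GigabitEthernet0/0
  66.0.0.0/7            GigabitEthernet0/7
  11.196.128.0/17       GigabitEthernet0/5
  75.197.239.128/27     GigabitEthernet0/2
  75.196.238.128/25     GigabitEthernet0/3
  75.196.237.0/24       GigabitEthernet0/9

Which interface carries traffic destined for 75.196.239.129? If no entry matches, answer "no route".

no route

No entry's prefix contains 75.196.239.129; there is no default route.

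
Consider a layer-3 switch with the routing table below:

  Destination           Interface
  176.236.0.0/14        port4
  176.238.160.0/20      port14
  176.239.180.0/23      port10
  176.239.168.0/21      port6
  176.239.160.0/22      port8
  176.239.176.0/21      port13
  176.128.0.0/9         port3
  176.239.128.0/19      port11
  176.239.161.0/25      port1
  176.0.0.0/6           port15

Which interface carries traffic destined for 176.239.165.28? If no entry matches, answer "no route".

Routes whose prefix contains 176.239.165.28:
  176.0.0.0/6 (176.0.0.0 - 179.255.255.255) -> port15
  176.128.0.0/9 (176.128.0.0 - 176.255.255.255) -> port3
  176.236.0.0/14 (176.236.0.0 - 176.239.255.255) -> port4
More-specific entries that do NOT match:
  176.239.161.0/25 (176.239.161.0 - 176.239.161.127) does not contain 176.239.165.28
  176.239.180.0/23 (176.239.180.0 - 176.239.181.255) does not contain 176.239.165.28
  176.239.160.0/22 (176.239.160.0 - 176.239.163.255) does not contain 176.239.165.28
  176.239.168.0/21 (176.239.168.0 - 176.239.175.255) does not contain 176.239.165.28
  176.239.176.0/21 (176.239.176.0 - 176.239.183.255) does not contain 176.239.165.28
  176.238.160.0/20 (176.238.160.0 - 176.238.175.255) does not contain 176.239.165.28
  176.239.128.0/19 (176.239.128.0 - 176.239.159.255) does not contain 176.239.165.28
Longest matching prefix is /14 -> interface port4.

port4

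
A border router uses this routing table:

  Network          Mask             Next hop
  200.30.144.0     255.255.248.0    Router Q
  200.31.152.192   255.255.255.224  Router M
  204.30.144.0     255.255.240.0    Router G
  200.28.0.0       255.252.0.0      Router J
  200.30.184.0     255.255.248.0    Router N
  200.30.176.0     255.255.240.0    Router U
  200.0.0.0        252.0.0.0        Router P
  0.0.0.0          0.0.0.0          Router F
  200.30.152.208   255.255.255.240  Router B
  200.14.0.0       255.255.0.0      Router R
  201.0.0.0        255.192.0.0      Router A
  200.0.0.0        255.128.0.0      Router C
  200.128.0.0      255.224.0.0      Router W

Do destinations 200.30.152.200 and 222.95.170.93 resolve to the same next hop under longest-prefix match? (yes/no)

no

200.30.152.200: longest match 200.28.0.0/14 -> Router J
222.95.170.93: longest match 0.0.0.0/0 -> Router F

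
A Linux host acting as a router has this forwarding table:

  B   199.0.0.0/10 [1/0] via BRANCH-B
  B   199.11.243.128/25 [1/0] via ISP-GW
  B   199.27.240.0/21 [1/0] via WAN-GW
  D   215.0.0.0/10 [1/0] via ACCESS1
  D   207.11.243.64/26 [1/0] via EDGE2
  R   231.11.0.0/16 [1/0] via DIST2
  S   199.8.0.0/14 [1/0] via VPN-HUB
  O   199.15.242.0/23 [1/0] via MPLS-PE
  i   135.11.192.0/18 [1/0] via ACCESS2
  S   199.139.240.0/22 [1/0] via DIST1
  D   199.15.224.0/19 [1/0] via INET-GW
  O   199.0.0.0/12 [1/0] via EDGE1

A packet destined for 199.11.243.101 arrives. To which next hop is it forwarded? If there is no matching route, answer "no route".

Routes whose prefix contains 199.11.243.101:
  199.0.0.0/10 (199.0.0.0 - 199.63.255.255) -> BRANCH-B
  199.0.0.0/12 (199.0.0.0 - 199.15.255.255) -> EDGE1
  199.8.0.0/14 (199.8.0.0 - 199.11.255.255) -> VPN-HUB
More-specific entries that do NOT match:
  207.11.243.64/26 (207.11.243.64 - 207.11.243.127) does not contain 199.11.243.101
  199.11.243.128/25 (199.11.243.128 - 199.11.243.255) does not contain 199.11.243.101
  199.15.242.0/23 (199.15.242.0 - 199.15.243.255) does not contain 199.11.243.101
  199.139.240.0/22 (199.139.240.0 - 199.139.243.255) does not contain 199.11.243.101
  199.27.240.0/21 (199.27.240.0 - 199.27.247.255) does not contain 199.11.243.101
  199.15.224.0/19 (199.15.224.0 - 199.15.255.255) does not contain 199.11.243.101
  135.11.192.0/18 (135.11.192.0 - 135.11.255.255) does not contain 199.11.243.101
  231.11.0.0/16 (231.11.0.0 - 231.11.255.255) does not contain 199.11.243.101
Longest matching prefix is /14 -> next hop VPN-HUB.

VPN-HUB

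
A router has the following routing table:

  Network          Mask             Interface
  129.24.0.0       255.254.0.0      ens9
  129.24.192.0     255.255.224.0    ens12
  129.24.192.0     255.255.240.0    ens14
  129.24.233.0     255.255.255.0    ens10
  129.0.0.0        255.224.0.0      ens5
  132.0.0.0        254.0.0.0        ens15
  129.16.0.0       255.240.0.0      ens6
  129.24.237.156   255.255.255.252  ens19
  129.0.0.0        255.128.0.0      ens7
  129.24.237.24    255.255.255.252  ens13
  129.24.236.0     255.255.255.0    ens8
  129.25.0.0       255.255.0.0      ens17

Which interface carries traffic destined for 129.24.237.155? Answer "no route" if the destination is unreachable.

Routes whose prefix contains 129.24.237.155:
  129.0.0.0/9 (129.0.0.0 - 129.127.255.255) -> ens7
  129.0.0.0/11 (129.0.0.0 - 129.31.255.255) -> ens5
  129.16.0.0/12 (129.16.0.0 - 129.31.255.255) -> ens6
  129.24.0.0/15 (129.24.0.0 - 129.25.255.255) -> ens9
More-specific entries that do NOT match:
  129.24.237.156/30 (129.24.237.156 - 129.24.237.159) does not contain 129.24.237.155
  129.24.237.24/30 (129.24.237.24 - 129.24.237.27) does not contain 129.24.237.155
  129.24.233.0/24 (129.24.233.0 - 129.24.233.255) does not contain 129.24.237.155
  129.24.236.0/24 (129.24.236.0 - 129.24.236.255) does not contain 129.24.237.155
  129.24.192.0/20 (129.24.192.0 - 129.24.207.255) does not contain 129.24.237.155
  129.24.192.0/19 (129.24.192.0 - 129.24.223.255) does not contain 129.24.237.155
  129.25.0.0/16 (129.25.0.0 - 129.25.255.255) does not contain 129.24.237.155
Longest matching prefix is /15 -> interface ens9.

ens9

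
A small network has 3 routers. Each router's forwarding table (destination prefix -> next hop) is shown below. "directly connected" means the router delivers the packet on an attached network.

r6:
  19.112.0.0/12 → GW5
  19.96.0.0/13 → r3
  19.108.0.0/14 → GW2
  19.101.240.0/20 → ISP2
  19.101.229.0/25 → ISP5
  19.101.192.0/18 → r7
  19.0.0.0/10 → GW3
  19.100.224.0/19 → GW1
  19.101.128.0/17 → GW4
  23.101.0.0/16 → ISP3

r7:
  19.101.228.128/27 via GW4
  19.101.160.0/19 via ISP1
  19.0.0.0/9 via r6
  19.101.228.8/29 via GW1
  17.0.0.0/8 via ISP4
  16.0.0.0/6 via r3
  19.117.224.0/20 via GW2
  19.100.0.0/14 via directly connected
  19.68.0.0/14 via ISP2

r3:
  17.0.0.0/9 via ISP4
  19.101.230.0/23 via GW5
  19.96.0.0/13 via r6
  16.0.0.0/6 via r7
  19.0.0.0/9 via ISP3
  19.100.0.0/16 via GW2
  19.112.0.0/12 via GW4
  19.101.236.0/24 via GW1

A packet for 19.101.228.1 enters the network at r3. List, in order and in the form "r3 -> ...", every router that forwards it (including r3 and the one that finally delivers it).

At r3: longest match for 19.101.228.1 is 19.96.0.0/13 -> r6
At r6: longest match for 19.101.228.1 is 19.101.192.0/18 -> r7
At r7: longest match for 19.101.228.1 is 19.100.0.0/14 -> directly connected

r3 -> r6 -> r7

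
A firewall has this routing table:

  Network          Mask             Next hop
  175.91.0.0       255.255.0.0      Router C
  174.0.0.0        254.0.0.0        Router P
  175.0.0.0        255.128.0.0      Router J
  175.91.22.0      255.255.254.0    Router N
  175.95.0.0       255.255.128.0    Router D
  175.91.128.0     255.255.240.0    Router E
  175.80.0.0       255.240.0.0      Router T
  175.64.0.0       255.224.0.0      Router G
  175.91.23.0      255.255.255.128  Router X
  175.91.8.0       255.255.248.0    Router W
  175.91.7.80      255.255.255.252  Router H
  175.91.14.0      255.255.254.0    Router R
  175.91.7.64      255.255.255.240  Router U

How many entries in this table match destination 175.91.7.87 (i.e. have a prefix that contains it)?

Prefixes containing 175.91.7.87:
  174.0.0.0/7 (174.0.0.0 - 175.255.255.255)
  175.0.0.0/9 (175.0.0.0 - 175.127.255.255)
  175.64.0.0/11 (175.64.0.0 - 175.95.255.255)
  175.80.0.0/12 (175.80.0.0 - 175.95.255.255)
  175.91.0.0/16 (175.91.0.0 - 175.91.255.255)
Total matching entries: 5.

5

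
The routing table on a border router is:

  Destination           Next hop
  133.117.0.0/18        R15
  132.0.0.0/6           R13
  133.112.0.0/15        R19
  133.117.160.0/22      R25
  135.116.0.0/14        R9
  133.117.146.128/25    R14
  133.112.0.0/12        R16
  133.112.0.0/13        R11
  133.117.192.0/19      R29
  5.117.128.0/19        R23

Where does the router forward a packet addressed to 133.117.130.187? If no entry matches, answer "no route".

Routes whose prefix contains 133.117.130.187:
  132.0.0.0/6 (132.0.0.0 - 135.255.255.255) -> R13
  133.112.0.0/12 (133.112.0.0 - 133.127.255.255) -> R16
  133.112.0.0/13 (133.112.0.0 - 133.119.255.255) -> R11
More-specific entries that do NOT match:
  133.117.146.128/25 (133.117.146.128 - 133.117.146.255) does not contain 133.117.130.187
  133.117.160.0/22 (133.117.160.0 - 133.117.163.255) does not contain 133.117.130.187
  133.117.192.0/19 (133.117.192.0 - 133.117.223.255) does not contain 133.117.130.187
  5.117.128.0/19 (5.117.128.0 - 5.117.159.255) does not contain 133.117.130.187
  133.117.0.0/18 (133.117.0.0 - 133.117.63.255) does not contain 133.117.130.187
  133.112.0.0/15 (133.112.0.0 - 133.113.255.255) does not contain 133.117.130.187
  135.116.0.0/14 (135.116.0.0 - 135.119.255.255) does not contain 133.117.130.187
Longest matching prefix is /13 -> next hop R11.

R11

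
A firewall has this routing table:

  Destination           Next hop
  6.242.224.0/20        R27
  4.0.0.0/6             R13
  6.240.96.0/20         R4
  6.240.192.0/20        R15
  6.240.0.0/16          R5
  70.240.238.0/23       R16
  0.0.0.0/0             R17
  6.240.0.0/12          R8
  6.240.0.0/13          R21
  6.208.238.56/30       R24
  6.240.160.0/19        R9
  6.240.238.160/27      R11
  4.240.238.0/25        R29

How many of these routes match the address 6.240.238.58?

Prefixes containing 6.240.238.58:
  0.0.0.0/0 (default, matches everything)
  4.0.0.0/6 (4.0.0.0 - 7.255.255.255)
  6.240.0.0/12 (6.240.0.0 - 6.255.255.255)
  6.240.0.0/13 (6.240.0.0 - 6.247.255.255)
  6.240.0.0/16 (6.240.0.0 - 6.240.255.255)
Total matching entries: 5.

5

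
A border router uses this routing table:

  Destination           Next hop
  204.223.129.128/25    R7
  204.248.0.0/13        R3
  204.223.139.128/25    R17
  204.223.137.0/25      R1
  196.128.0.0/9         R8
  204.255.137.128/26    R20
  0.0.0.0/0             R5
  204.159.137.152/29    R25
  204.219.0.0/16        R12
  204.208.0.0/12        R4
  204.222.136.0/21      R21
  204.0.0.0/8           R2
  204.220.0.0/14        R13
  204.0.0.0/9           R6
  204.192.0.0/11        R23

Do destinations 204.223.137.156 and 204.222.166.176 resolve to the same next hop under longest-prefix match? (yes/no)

204.223.137.156: longest match 204.220.0.0/14 -> R13
204.222.166.176: longest match 204.220.0.0/14 -> R13

yes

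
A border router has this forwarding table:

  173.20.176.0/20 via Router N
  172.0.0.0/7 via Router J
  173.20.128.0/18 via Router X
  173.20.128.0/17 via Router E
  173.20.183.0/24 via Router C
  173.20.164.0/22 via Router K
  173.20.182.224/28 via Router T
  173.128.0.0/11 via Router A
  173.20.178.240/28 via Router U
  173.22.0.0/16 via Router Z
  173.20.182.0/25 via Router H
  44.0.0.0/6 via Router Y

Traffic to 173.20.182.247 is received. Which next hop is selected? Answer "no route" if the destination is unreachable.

Routes whose prefix contains 173.20.182.247:
  172.0.0.0/7 (172.0.0.0 - 173.255.255.255) -> Router J
  173.20.128.0/17 (173.20.128.0 - 173.20.255.255) -> Router E
  173.20.128.0/18 (173.20.128.0 - 173.20.191.255) -> Router X
  173.20.176.0/20 (173.20.176.0 - 173.20.191.255) -> Router N
More-specific entries that do NOT match:
  173.20.182.224/28 (173.20.182.224 - 173.20.182.239) does not contain 173.20.182.247
  173.20.178.240/28 (173.20.178.240 - 173.20.178.255) does not contain 173.20.182.247
  173.20.182.0/25 (173.20.182.0 - 173.20.182.127) does not contain 173.20.182.247
  173.20.183.0/24 (173.20.183.0 - 173.20.183.255) does not contain 173.20.182.247
  173.20.164.0/22 (173.20.164.0 - 173.20.167.255) does not contain 173.20.182.247
Longest matching prefix is /20 -> next hop Router N.

Router N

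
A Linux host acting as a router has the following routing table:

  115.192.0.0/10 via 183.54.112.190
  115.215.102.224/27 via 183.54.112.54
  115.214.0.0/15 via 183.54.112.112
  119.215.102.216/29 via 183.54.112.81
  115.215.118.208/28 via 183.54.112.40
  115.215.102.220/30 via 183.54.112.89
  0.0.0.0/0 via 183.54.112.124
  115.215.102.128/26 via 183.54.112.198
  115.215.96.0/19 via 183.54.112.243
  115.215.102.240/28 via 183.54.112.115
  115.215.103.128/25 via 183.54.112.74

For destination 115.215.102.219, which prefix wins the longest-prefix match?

115.215.96.0/19

Entries matching 115.215.102.219:
  0.0.0.0/0 (default, matches everything)
  115.192.0.0/10 (115.192.0.0 - 115.255.255.255)
  115.214.0.0/15 (115.214.0.0 - 115.215.255.255)
  115.215.96.0/19 (115.215.96.0 - 115.215.127.255)
Most specific is 115.215.96.0/19.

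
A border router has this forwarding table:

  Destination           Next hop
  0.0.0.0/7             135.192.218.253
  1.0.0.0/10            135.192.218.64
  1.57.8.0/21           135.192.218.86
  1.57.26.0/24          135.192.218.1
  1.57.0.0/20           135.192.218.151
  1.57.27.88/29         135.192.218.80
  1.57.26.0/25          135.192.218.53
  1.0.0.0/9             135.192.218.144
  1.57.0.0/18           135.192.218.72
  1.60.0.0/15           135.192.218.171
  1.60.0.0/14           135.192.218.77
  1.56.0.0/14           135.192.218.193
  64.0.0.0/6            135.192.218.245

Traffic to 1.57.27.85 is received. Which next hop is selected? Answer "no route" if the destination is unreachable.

Routes whose prefix contains 1.57.27.85:
  0.0.0.0/7 (0.0.0.0 - 1.255.255.255) -> 135.192.218.253
  1.0.0.0/9 (1.0.0.0 - 1.127.255.255) -> 135.192.218.144
  1.0.0.0/10 (1.0.0.0 - 1.63.255.255) -> 135.192.218.64
  1.56.0.0/14 (1.56.0.0 - 1.59.255.255) -> 135.192.218.193
  1.57.0.0/18 (1.57.0.0 - 1.57.63.255) -> 135.192.218.72
More-specific entries that do NOT match:
  1.57.27.88/29 (1.57.27.88 - 1.57.27.95) does not contain 1.57.27.85
  1.57.26.0/25 (1.57.26.0 - 1.57.26.127) does not contain 1.57.27.85
  1.57.26.0/24 (1.57.26.0 - 1.57.26.255) does not contain 1.57.27.85
  1.57.8.0/21 (1.57.8.0 - 1.57.15.255) does not contain 1.57.27.85
  1.57.0.0/20 (1.57.0.0 - 1.57.15.255) does not contain 1.57.27.85
Longest matching prefix is /18 -> next hop 135.192.218.72.

135.192.218.72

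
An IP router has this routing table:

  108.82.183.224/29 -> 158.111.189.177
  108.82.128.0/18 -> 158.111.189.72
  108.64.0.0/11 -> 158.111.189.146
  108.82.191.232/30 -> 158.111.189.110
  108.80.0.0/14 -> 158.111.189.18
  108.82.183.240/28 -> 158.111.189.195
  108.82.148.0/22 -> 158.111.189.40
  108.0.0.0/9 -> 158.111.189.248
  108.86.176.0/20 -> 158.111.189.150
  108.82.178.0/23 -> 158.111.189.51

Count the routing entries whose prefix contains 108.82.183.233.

Prefixes containing 108.82.183.233:
  108.0.0.0/9 (108.0.0.0 - 108.127.255.255)
  108.64.0.0/11 (108.64.0.0 - 108.95.255.255)
  108.80.0.0/14 (108.80.0.0 - 108.83.255.255)
  108.82.128.0/18 (108.82.128.0 - 108.82.191.255)
Total matching entries: 4.

4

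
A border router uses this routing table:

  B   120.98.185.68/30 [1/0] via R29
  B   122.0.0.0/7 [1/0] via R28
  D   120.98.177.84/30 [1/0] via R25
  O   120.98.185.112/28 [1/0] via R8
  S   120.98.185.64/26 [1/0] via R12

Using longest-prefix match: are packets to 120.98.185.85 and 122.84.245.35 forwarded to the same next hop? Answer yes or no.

no

120.98.185.85: longest match 120.98.185.64/26 -> R12
122.84.245.35: longest match 122.0.0.0/7 -> R28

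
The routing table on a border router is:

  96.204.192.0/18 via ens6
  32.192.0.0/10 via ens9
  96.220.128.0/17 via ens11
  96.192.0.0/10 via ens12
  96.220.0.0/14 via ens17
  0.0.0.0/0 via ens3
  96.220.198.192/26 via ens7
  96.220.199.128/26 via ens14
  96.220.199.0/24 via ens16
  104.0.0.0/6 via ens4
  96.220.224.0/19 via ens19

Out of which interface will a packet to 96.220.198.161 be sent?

Routes whose prefix contains 96.220.198.161:
  0.0.0.0/0 (default, matches everything) -> ens3
  96.192.0.0/10 (96.192.0.0 - 96.255.255.255) -> ens12
  96.220.0.0/14 (96.220.0.0 - 96.223.255.255) -> ens17
  96.220.128.0/17 (96.220.128.0 - 96.220.255.255) -> ens11
More-specific entries that do NOT match:
  96.220.198.192/26 (96.220.198.192 - 96.220.198.255) does not contain 96.220.198.161
  96.220.199.128/26 (96.220.199.128 - 96.220.199.191) does not contain 96.220.198.161
  96.220.199.0/24 (96.220.199.0 - 96.220.199.255) does not contain 96.220.198.161
  96.220.224.0/19 (96.220.224.0 - 96.220.255.255) does not contain 96.220.198.161
  96.204.192.0/18 (96.204.192.0 - 96.204.255.255) does not contain 96.220.198.161
Longest matching prefix is /17 -> interface ens11.

ens11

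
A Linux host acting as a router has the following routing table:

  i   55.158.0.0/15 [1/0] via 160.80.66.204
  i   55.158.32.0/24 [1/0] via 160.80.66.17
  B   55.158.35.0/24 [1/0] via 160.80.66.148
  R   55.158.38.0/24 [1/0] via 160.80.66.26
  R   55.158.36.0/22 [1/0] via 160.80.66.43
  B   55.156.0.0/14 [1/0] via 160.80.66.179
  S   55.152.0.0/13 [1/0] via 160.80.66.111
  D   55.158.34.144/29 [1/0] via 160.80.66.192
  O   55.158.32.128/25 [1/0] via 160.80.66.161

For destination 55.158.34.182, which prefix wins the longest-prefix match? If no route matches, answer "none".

55.158.0.0/15

Entries matching 55.158.34.182:
  55.152.0.0/13 (55.152.0.0 - 55.159.255.255)
  55.156.0.0/14 (55.156.0.0 - 55.159.255.255)
  55.158.0.0/15 (55.158.0.0 - 55.159.255.255)
Most specific is 55.158.0.0/15.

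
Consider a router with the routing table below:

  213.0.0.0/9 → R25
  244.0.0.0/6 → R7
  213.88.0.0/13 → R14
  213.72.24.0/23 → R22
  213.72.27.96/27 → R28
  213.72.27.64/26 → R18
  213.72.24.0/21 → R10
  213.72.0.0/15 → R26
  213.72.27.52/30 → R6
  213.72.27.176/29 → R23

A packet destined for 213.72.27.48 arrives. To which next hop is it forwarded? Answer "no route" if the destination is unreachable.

R10

Routes whose prefix contains 213.72.27.48:
  213.0.0.0/9 (213.0.0.0 - 213.127.255.255) -> R25
  213.72.0.0/15 (213.72.0.0 - 213.73.255.255) -> R26
  213.72.24.0/21 (213.72.24.0 - 213.72.31.255) -> R10
More-specific entries that do NOT match:
  213.72.27.52/30 (213.72.27.52 - 213.72.27.55) does not contain 213.72.27.48
  213.72.27.176/29 (213.72.27.176 - 213.72.27.183) does not contain 213.72.27.48
  213.72.27.96/27 (213.72.27.96 - 213.72.27.127) does not contain 213.72.27.48
  213.72.27.64/26 (213.72.27.64 - 213.72.27.127) does not contain 213.72.27.48
  213.72.24.0/23 (213.72.24.0 - 213.72.25.255) does not contain 213.72.27.48
Longest matching prefix is /21 -> next hop R10.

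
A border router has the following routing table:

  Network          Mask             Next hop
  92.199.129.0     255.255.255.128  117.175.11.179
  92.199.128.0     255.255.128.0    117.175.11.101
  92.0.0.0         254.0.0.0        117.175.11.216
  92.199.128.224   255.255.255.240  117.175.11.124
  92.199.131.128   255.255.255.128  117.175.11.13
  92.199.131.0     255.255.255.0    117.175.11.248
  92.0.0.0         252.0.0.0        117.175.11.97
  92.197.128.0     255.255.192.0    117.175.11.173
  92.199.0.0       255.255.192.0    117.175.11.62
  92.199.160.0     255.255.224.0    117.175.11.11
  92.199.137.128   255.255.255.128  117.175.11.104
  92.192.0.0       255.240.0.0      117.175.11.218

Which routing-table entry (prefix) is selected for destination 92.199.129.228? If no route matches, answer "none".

Entries matching 92.199.129.228:
  92.0.0.0/6 (92.0.0.0 - 95.255.255.255)
  92.0.0.0/7 (92.0.0.0 - 93.255.255.255)
  92.192.0.0/12 (92.192.0.0 - 92.207.255.255)
  92.199.128.0/17 (92.199.128.0 - 92.199.255.255)
Most specific is 92.199.128.0/17.

92.199.128.0/17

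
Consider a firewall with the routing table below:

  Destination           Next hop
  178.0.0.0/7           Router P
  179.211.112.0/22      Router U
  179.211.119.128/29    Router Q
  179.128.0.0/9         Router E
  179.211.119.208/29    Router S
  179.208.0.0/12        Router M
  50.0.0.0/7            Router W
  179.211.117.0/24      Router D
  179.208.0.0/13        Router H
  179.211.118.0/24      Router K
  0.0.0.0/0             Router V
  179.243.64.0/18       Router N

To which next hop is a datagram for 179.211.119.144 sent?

Router H

Routes whose prefix contains 179.211.119.144:
  0.0.0.0/0 (default, matches everything) -> Router V
  178.0.0.0/7 (178.0.0.0 - 179.255.255.255) -> Router P
  179.128.0.0/9 (179.128.0.0 - 179.255.255.255) -> Router E
  179.208.0.0/12 (179.208.0.0 - 179.223.255.255) -> Router M
  179.208.0.0/13 (179.208.0.0 - 179.215.255.255) -> Router H
More-specific entries that do NOT match:
  179.211.119.128/29 (179.211.119.128 - 179.211.119.135) does not contain 179.211.119.144
  179.211.119.208/29 (179.211.119.208 - 179.211.119.215) does not contain 179.211.119.144
  179.211.117.0/24 (179.211.117.0 - 179.211.117.255) does not contain 179.211.119.144
  179.211.118.0/24 (179.211.118.0 - 179.211.118.255) does not contain 179.211.119.144
  179.211.112.0/22 (179.211.112.0 - 179.211.115.255) does not contain 179.211.119.144
  179.243.64.0/18 (179.243.64.0 - 179.243.127.255) does not contain 179.211.119.144
Longest matching prefix is /13 -> next hop Router H.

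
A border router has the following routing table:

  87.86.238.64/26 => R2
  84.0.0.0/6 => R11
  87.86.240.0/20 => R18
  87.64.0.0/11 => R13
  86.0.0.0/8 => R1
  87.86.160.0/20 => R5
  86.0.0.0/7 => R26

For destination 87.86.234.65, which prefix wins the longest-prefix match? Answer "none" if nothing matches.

87.64.0.0/11

Entries matching 87.86.234.65:
  84.0.0.0/6 (84.0.0.0 - 87.255.255.255)
  86.0.0.0/7 (86.0.0.0 - 87.255.255.255)
  87.64.0.0/11 (87.64.0.0 - 87.95.255.255)
Most specific is 87.64.0.0/11.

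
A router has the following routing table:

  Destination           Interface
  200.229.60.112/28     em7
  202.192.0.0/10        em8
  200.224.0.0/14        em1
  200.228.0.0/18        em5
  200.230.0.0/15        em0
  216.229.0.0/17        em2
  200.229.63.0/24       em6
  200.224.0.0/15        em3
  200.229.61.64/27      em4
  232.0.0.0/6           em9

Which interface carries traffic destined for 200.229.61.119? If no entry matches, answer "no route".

No entry's prefix contains 200.229.61.119; there is no default route.

no route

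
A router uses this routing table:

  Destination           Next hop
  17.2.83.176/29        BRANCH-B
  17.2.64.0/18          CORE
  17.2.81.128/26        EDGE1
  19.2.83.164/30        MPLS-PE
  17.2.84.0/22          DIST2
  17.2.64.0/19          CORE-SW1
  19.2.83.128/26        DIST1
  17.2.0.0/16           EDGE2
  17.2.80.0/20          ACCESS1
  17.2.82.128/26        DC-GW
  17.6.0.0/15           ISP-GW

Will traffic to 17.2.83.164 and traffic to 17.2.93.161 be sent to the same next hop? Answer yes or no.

17.2.83.164: longest match 17.2.80.0/20 -> ACCESS1
17.2.93.161: longest match 17.2.80.0/20 -> ACCESS1

yes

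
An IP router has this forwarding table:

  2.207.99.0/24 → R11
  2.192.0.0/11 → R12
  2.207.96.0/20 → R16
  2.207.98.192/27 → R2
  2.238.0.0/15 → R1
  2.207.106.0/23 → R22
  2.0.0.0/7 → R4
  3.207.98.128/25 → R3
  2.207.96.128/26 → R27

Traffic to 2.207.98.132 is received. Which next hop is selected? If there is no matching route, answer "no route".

Routes whose prefix contains 2.207.98.132:
  2.0.0.0/7 (2.0.0.0 - 3.255.255.255) -> R4
  2.192.0.0/11 (2.192.0.0 - 2.223.255.255) -> R12
  2.207.96.0/20 (2.207.96.0 - 2.207.111.255) -> R16
More-specific entries that do NOT match:
  2.207.98.192/27 (2.207.98.192 - 2.207.98.223) does not contain 2.207.98.132
  2.207.96.128/26 (2.207.96.128 - 2.207.96.191) does not contain 2.207.98.132
  3.207.98.128/25 (3.207.98.128 - 3.207.98.255) does not contain 2.207.98.132
  2.207.99.0/24 (2.207.99.0 - 2.207.99.255) does not contain 2.207.98.132
  2.207.106.0/23 (2.207.106.0 - 2.207.107.255) does not contain 2.207.98.132
Longest matching prefix is /20 -> next hop R16.

R16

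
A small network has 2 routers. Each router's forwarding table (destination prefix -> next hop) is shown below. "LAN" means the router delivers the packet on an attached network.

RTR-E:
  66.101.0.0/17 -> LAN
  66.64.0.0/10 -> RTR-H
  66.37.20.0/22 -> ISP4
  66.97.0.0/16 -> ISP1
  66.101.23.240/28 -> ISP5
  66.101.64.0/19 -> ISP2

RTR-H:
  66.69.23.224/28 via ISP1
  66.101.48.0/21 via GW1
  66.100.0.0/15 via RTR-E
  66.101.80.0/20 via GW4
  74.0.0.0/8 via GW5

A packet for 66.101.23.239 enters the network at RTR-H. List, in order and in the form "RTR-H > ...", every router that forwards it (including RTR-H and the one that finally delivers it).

At RTR-H: longest match for 66.101.23.239 is 66.100.0.0/15 -> RTR-E
At RTR-E: longest match for 66.101.23.239 is 66.101.0.0/17 -> LAN

RTR-H > RTR-E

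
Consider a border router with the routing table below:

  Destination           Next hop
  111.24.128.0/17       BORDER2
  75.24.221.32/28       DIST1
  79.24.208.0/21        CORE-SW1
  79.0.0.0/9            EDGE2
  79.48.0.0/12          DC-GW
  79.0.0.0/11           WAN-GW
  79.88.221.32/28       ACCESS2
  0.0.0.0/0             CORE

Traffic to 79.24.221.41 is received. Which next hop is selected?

WAN-GW

Routes whose prefix contains 79.24.221.41:
  0.0.0.0/0 (default, matches everything) -> CORE
  79.0.0.0/9 (79.0.0.0 - 79.127.255.255) -> EDGE2
  79.0.0.0/11 (79.0.0.0 - 79.31.255.255) -> WAN-GW
More-specific entries that do NOT match:
  75.24.221.32/28 (75.24.221.32 - 75.24.221.47) does not contain 79.24.221.41
  79.88.221.32/28 (79.88.221.32 - 79.88.221.47) does not contain 79.24.221.41
  79.24.208.0/21 (79.24.208.0 - 79.24.215.255) does not contain 79.24.221.41
  111.24.128.0/17 (111.24.128.0 - 111.24.255.255) does not contain 79.24.221.41
  79.48.0.0/12 (79.48.0.0 - 79.63.255.255) does not contain 79.24.221.41
Longest matching prefix is /11 -> next hop WAN-GW.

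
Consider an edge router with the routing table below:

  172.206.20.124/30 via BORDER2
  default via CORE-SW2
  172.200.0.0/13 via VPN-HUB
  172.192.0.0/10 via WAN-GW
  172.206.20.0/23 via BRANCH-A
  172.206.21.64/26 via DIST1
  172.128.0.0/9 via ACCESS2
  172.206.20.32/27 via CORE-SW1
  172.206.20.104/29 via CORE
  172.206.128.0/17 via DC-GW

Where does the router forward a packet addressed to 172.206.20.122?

BRANCH-A

Routes whose prefix contains 172.206.20.122:
  0.0.0.0/0 (default, matches everything) -> CORE-SW2
  172.128.0.0/9 (172.128.0.0 - 172.255.255.255) -> ACCESS2
  172.192.0.0/10 (172.192.0.0 - 172.255.255.255) -> WAN-GW
  172.200.0.0/13 (172.200.0.0 - 172.207.255.255) -> VPN-HUB
  172.206.20.0/23 (172.206.20.0 - 172.206.21.255) -> BRANCH-A
More-specific entries that do NOT match:
  172.206.20.124/30 (172.206.20.124 - 172.206.20.127) does not contain 172.206.20.122
  172.206.20.104/29 (172.206.20.104 - 172.206.20.111) does not contain 172.206.20.122
  172.206.20.32/27 (172.206.20.32 - 172.206.20.63) does not contain 172.206.20.122
  172.206.21.64/26 (172.206.21.64 - 172.206.21.127) does not contain 172.206.20.122
Longest matching prefix is /23 -> next hop BRANCH-A.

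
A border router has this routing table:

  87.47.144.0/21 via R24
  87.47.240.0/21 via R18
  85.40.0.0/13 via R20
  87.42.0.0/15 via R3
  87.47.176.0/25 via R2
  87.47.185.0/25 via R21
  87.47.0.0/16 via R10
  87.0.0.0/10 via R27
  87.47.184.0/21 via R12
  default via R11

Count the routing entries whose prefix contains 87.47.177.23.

Prefixes containing 87.47.177.23:
  0.0.0.0/0 (default, matches everything)
  87.0.0.0/10 (87.0.0.0 - 87.63.255.255)
  87.47.0.0/16 (87.47.0.0 - 87.47.255.255)
Total matching entries: 3.

3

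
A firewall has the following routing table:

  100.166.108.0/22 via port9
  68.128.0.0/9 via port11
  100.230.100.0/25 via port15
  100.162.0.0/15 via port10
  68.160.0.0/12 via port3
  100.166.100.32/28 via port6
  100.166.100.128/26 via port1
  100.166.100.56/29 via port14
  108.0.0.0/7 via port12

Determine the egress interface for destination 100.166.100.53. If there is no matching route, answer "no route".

No entry's prefix contains 100.166.100.53; there is no default route.

no route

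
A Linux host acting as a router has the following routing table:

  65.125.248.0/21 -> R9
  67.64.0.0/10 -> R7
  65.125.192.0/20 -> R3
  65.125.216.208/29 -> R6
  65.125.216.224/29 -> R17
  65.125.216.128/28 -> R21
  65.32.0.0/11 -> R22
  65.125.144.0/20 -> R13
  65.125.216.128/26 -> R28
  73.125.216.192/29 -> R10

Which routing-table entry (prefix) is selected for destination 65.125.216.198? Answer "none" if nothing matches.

65.125.216.198 is outside every listed prefix and there is no default route.

none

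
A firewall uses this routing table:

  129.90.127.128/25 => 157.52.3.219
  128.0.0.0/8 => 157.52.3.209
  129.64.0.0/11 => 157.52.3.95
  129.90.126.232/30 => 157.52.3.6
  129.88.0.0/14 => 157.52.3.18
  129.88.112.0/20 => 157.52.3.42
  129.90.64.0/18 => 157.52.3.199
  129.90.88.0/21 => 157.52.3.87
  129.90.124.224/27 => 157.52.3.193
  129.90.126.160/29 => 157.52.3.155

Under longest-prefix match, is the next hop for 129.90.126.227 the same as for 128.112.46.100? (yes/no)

no

129.90.126.227: longest match 129.90.64.0/18 -> 157.52.3.199
128.112.46.100: longest match 128.0.0.0/8 -> 157.52.3.209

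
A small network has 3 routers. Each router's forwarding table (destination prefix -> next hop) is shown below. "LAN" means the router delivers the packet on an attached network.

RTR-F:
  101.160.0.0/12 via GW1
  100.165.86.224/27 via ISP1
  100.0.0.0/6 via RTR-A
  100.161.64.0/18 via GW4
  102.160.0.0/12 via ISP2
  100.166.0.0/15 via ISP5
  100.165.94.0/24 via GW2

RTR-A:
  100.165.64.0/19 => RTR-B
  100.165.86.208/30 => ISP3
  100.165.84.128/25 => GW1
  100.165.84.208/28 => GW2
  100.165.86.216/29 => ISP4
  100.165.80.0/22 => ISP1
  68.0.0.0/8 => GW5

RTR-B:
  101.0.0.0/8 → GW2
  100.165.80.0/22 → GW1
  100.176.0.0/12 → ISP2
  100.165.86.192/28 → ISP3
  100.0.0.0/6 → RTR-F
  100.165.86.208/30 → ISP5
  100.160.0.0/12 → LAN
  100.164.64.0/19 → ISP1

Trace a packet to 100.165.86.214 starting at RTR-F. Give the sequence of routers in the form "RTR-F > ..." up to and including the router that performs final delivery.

RTR-F > RTR-A > RTR-B

At RTR-F: longest match for 100.165.86.214 is 100.0.0.0/6 -> RTR-A
At RTR-A: longest match for 100.165.86.214 is 100.165.64.0/19 -> RTR-B
At RTR-B: longest match for 100.165.86.214 is 100.160.0.0/12 -> LAN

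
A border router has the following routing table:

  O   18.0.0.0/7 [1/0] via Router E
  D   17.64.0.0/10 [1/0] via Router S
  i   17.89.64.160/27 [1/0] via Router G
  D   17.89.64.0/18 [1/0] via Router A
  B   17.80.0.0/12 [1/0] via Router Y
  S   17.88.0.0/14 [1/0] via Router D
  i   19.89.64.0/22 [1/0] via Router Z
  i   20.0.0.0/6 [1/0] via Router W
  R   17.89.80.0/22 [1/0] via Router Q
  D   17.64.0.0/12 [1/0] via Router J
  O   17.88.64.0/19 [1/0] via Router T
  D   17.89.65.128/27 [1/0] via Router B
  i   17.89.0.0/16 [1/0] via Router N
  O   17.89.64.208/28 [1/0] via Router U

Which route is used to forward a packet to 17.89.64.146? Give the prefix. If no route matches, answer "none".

17.89.64.0/18

Entries matching 17.89.64.146:
  17.64.0.0/10 (17.64.0.0 - 17.127.255.255)
  17.80.0.0/12 (17.80.0.0 - 17.95.255.255)
  17.88.0.0/14 (17.88.0.0 - 17.91.255.255)
  17.89.0.0/16 (17.89.0.0 - 17.89.255.255)
  17.89.64.0/18 (17.89.64.0 - 17.89.127.255)
Most specific is 17.89.64.0/18.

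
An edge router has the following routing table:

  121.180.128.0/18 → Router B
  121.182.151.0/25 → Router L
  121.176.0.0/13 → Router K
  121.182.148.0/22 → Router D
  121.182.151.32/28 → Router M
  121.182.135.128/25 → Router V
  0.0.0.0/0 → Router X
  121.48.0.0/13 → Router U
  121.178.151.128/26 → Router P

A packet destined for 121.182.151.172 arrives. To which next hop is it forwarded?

Router D

Routes whose prefix contains 121.182.151.172:
  0.0.0.0/0 (default, matches everything) -> Router X
  121.176.0.0/13 (121.176.0.0 - 121.183.255.255) -> Router K
  121.182.148.0/22 (121.182.148.0 - 121.182.151.255) -> Router D
More-specific entries that do NOT match:
  121.182.151.32/28 (121.182.151.32 - 121.182.151.47) does not contain 121.182.151.172
  121.178.151.128/26 (121.178.151.128 - 121.178.151.191) does not contain 121.182.151.172
  121.182.151.0/25 (121.182.151.0 - 121.182.151.127) does not contain 121.182.151.172
  121.182.135.128/25 (121.182.135.128 - 121.182.135.255) does not contain 121.182.151.172
Longest matching prefix is /22 -> next hop Router D.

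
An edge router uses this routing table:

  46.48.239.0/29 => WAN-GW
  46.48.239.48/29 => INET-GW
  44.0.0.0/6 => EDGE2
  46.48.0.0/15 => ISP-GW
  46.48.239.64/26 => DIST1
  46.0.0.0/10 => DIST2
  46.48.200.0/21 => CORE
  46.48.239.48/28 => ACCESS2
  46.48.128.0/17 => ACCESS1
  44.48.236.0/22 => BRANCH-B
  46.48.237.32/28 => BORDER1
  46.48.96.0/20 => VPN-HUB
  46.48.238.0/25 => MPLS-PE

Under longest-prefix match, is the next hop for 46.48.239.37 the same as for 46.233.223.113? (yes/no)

46.48.239.37: longest match 46.48.128.0/17 -> ACCESS1
46.233.223.113: longest match 44.0.0.0/6 -> EDGE2

no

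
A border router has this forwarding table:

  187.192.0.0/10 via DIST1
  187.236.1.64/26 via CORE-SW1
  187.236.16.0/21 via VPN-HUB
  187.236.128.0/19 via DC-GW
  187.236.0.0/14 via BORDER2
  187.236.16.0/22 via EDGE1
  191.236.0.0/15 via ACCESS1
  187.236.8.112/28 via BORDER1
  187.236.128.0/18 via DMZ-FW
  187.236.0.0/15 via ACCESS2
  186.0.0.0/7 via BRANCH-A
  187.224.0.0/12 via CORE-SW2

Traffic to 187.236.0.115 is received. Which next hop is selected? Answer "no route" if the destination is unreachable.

Routes whose prefix contains 187.236.0.115:
  186.0.0.0/7 (186.0.0.0 - 187.255.255.255) -> BRANCH-A
  187.192.0.0/10 (187.192.0.0 - 187.255.255.255) -> DIST1
  187.224.0.0/12 (187.224.0.0 - 187.239.255.255) -> CORE-SW2
  187.236.0.0/14 (187.236.0.0 - 187.239.255.255) -> BORDER2
  187.236.0.0/15 (187.236.0.0 - 187.237.255.255) -> ACCESS2
More-specific entries that do NOT match:
  187.236.8.112/28 (187.236.8.112 - 187.236.8.127) does not contain 187.236.0.115
  187.236.1.64/26 (187.236.1.64 - 187.236.1.127) does not contain 187.236.0.115
  187.236.16.0/22 (187.236.16.0 - 187.236.19.255) does not contain 187.236.0.115
  187.236.16.0/21 (187.236.16.0 - 187.236.23.255) does not contain 187.236.0.115
  187.236.128.0/19 (187.236.128.0 - 187.236.159.255) does not contain 187.236.0.115
  187.236.128.0/18 (187.236.128.0 - 187.236.191.255) does not contain 187.236.0.115
Longest matching prefix is /15 -> next hop ACCESS2.

ACCESS2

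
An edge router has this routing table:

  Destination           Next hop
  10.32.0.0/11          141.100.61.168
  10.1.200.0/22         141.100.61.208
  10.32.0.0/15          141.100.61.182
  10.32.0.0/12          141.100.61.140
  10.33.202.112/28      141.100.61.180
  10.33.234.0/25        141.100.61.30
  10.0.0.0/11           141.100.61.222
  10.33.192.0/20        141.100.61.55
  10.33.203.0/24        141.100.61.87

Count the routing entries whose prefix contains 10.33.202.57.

4

Prefixes containing 10.33.202.57:
  10.32.0.0/11 (10.32.0.0 - 10.63.255.255)
  10.32.0.0/12 (10.32.0.0 - 10.47.255.255)
  10.32.0.0/15 (10.32.0.0 - 10.33.255.255)
  10.33.192.0/20 (10.33.192.0 - 10.33.207.255)
Total matching entries: 4.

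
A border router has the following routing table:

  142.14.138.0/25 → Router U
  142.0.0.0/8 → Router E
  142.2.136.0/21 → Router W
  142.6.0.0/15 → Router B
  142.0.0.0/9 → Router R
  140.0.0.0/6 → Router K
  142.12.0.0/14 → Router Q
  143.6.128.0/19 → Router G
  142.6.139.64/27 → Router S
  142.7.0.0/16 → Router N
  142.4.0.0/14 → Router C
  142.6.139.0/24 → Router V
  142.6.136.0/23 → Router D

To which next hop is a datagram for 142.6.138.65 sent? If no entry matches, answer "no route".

Router B

Routes whose prefix contains 142.6.138.65:
  140.0.0.0/6 (140.0.0.0 - 143.255.255.255) -> Router K
  142.0.0.0/8 (142.0.0.0 - 142.255.255.255) -> Router E
  142.0.0.0/9 (142.0.0.0 - 142.127.255.255) -> Router R
  142.4.0.0/14 (142.4.0.0 - 142.7.255.255) -> Router C
  142.6.0.0/15 (142.6.0.0 - 142.7.255.255) -> Router B
More-specific entries that do NOT match:
  142.6.139.64/27 (142.6.139.64 - 142.6.139.95) does not contain 142.6.138.65
  142.14.138.0/25 (142.14.138.0 - 142.14.138.127) does not contain 142.6.138.65
  142.6.139.0/24 (142.6.139.0 - 142.6.139.255) does not contain 142.6.138.65
  142.6.136.0/23 (142.6.136.0 - 142.6.137.255) does not contain 142.6.138.65
  142.2.136.0/21 (142.2.136.0 - 142.2.143.255) does not contain 142.6.138.65
  143.6.128.0/19 (143.6.128.0 - 143.6.159.255) does not contain 142.6.138.65
  142.7.0.0/16 (142.7.0.0 - 142.7.255.255) does not contain 142.6.138.65
Longest matching prefix is /15 -> next hop Router B.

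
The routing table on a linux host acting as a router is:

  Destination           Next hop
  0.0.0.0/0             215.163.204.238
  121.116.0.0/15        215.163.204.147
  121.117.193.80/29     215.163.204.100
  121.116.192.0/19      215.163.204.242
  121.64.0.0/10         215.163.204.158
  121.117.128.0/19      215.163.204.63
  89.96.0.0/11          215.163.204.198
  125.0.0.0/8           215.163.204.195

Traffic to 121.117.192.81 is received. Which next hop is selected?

215.163.204.147

Routes whose prefix contains 121.117.192.81:
  0.0.0.0/0 (default, matches everything) -> 215.163.204.238
  121.64.0.0/10 (121.64.0.0 - 121.127.255.255) -> 215.163.204.158
  121.116.0.0/15 (121.116.0.0 - 121.117.255.255) -> 215.163.204.147
More-specific entries that do NOT match:
  121.117.193.80/29 (121.117.193.80 - 121.117.193.87) does not contain 121.117.192.81
  121.116.192.0/19 (121.116.192.0 - 121.116.223.255) does not contain 121.117.192.81
  121.117.128.0/19 (121.117.128.0 - 121.117.159.255) does not contain 121.117.192.81
Longest matching prefix is /15 -> next hop 215.163.204.147.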